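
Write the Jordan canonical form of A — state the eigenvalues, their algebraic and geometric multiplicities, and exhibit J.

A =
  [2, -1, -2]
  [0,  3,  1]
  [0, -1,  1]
J_3(2)

The characteristic polynomial is
  det(x·I − A) = x^3 - 6*x^2 + 12*x - 8 = (x - 2)^3

Eigenvalues and multiplicities (the geometric multiplicity of λ is n − rank(A − λI), which equals the number of Jordan blocks for λ):
  λ = 2: algebraic multiplicity = 3, geometric multiplicity = 1

Determining the block sizes for each eigenvalue:
  λ = 2: one block (gm = 1), so the single block has size am = 3 → block sizes [3]

Assembling the blocks gives a Jordan form
J =
  [2, 1, 0]
  [0, 2, 1]
  [0, 0, 2]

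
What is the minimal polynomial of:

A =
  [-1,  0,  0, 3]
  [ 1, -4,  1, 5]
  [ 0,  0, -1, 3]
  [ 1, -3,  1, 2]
x^3 + 3*x^2 + 3*x + 1

The characteristic polynomial is χ_A(x) = (x + 1)^4, so the eigenvalues are known. The minimal polynomial is
  m_A(x) = Π_λ (x − λ)^{k_λ}
where k_λ is the size of the *largest* Jordan block for λ (equivalently, the smallest k with (A − λI)^k v = 0 for every generalised eigenvector v of λ).

  λ = -1: largest Jordan block has size 3, contributing (x + 1)^3

So m_A(x) = (x + 1)^3 = x^3 + 3*x^2 + 3*x + 1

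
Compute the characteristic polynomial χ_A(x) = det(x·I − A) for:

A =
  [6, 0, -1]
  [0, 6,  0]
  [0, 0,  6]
x^3 - 18*x^2 + 108*x - 216

Expanding det(x·I − A) (e.g. by cofactor expansion or by noting that A is similar to its Jordan form J, which has the same characteristic polynomial as A) gives
  χ_A(x) = x^3 - 18*x^2 + 108*x - 216
which factors as (x - 6)^3. The eigenvalues (with algebraic multiplicities) are λ = 6 with multiplicity 3.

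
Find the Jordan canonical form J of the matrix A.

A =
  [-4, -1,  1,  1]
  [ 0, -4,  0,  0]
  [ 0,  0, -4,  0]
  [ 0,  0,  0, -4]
J_2(-4) ⊕ J_1(-4) ⊕ J_1(-4)

The characteristic polynomial is
  det(x·I − A) = x^4 + 16*x^3 + 96*x^2 + 256*x + 256 = (x + 4)^4

Eigenvalues and multiplicities (the geometric multiplicity of λ is n − rank(A − λI), which equals the number of Jordan blocks for λ):
  λ = -4: algebraic multiplicity = 4, geometric multiplicity = 3

Determining the block sizes for each eigenvalue:
  λ = -4: 3 blocks summing to 4 forces exactly one block of size 2 and the rest size 1 → block sizes [2, 1, 1]

Assembling the blocks gives a Jordan form
J =
  [-4,  1,  0,  0]
  [ 0, -4,  0,  0]
  [ 0,  0, -4,  0]
  [ 0,  0,  0, -4]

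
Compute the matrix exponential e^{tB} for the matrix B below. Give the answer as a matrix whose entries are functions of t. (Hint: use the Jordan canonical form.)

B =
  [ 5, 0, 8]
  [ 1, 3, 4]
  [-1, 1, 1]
e^{tB} =
  [-2*t^2*exp(3*t) + 2*t*exp(3*t) + exp(3*t), 4*t^2*exp(3*t), 8*t*exp(3*t)]
  [-t^2*exp(3*t) + t*exp(3*t), 2*t^2*exp(3*t) + exp(3*t), 4*t*exp(3*t)]
  [t^2*exp(3*t)/2 - t*exp(3*t), -t^2*exp(3*t) + t*exp(3*t), -2*t*exp(3*t) + exp(3*t)]

Strategy: write B = P · J · P⁻¹ where J is a Jordan canonical form, so e^{tB} = P · e^{tJ} · P⁻¹, and e^{tJ} can be computed block-by-block.

B has Jordan form
J =
  [3, 1, 0]
  [0, 3, 1]
  [0, 0, 3]
(up to reordering of blocks).

Per-block formulas:
  For a 3×3 Jordan block J_3(3): exp(t · J_3(3)) = e^(3t)·(I + t·N + (t^2/2)·N^2), where N is the 3×3 nilpotent shift.

After assembling e^{tJ} and conjugating by P, we get:

e^{tB} =
  [-2*t^2*exp(3*t) + 2*t*exp(3*t) + exp(3*t), 4*t^2*exp(3*t), 8*t*exp(3*t)]
  [-t^2*exp(3*t) + t*exp(3*t), 2*t^2*exp(3*t) + exp(3*t), 4*t*exp(3*t)]
  [t^2*exp(3*t)/2 - t*exp(3*t), -t^2*exp(3*t) + t*exp(3*t), -2*t*exp(3*t) + exp(3*t)]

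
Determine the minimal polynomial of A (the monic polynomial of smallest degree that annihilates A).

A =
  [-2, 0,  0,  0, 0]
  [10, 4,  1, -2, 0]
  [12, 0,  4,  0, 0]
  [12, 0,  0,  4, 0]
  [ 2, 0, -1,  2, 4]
x^3 - 6*x^2 + 32

The characteristic polynomial is χ_A(x) = (x - 4)^4*(x + 2), so the eigenvalues are known. The minimal polynomial is
  m_A(x) = Π_λ (x − λ)^{k_λ}
where k_λ is the size of the *largest* Jordan block for λ (equivalently, the smallest k with (A − λI)^k v = 0 for every generalised eigenvector v of λ).

  λ = -2: largest Jordan block has size 1, contributing (x + 2)
  λ = 4: largest Jordan block has size 2, contributing (x − 4)^2

So m_A(x) = (x - 4)^2*(x + 2) = x^3 - 6*x^2 + 32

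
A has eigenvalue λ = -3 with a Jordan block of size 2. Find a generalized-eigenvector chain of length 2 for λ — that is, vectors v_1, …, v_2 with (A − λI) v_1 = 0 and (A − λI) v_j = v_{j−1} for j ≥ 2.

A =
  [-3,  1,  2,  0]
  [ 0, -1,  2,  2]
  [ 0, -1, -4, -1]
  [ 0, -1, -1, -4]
A Jordan chain for λ = -3 of length 2:
v_1 = (1, 2, -1, -1)ᵀ
v_2 = (0, 1, 0, 0)ᵀ

Let N = A − (-3)·I. We want v_2 with N^2 v_2 = 0 but N^1 v_2 ≠ 0; then v_{j-1} := N · v_j for j = 2, …, 2.

Pick v_2 = (0, 1, 0, 0)ᵀ.
Then v_1 = N · v_2 = (1, 2, -1, -1)ᵀ.

Sanity check: (A − (-3)·I) v_1 = (0, 0, 0, 0)ᵀ = 0. ✓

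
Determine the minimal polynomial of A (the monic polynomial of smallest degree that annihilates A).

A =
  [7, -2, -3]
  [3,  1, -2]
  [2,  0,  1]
x^3 - 9*x^2 + 27*x - 27

The characteristic polynomial is χ_A(x) = (x - 3)^3, so the eigenvalues are known. The minimal polynomial is
  m_A(x) = Π_λ (x − λ)^{k_λ}
where k_λ is the size of the *largest* Jordan block for λ (equivalently, the smallest k with (A − λI)^k v = 0 for every generalised eigenvector v of λ).

  λ = 3: largest Jordan block has size 3, contributing (x − 3)^3

So m_A(x) = (x - 3)^3 = x^3 - 9*x^2 + 27*x - 27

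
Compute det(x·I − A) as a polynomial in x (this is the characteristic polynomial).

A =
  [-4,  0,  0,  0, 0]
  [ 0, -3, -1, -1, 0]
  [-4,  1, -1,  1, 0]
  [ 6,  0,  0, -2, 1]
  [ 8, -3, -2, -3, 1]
x^5 + 9*x^4 + 29*x^3 + 43*x^2 + 30*x + 8

Expanding det(x·I − A) (e.g. by cofactor expansion or by noting that A is similar to its Jordan form J, which has the same characteristic polynomial as A) gives
  χ_A(x) = x^5 + 9*x^4 + 29*x^3 + 43*x^2 + 30*x + 8
which factors as (x + 1)^3*(x + 2)*(x + 4). The eigenvalues (with algebraic multiplicities) are λ = -4 with multiplicity 1, λ = -2 with multiplicity 1, λ = -1 with multiplicity 3.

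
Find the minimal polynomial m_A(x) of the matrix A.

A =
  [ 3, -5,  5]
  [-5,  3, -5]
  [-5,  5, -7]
x^2 - x - 6

The characteristic polynomial is χ_A(x) = (x - 3)*(x + 2)^2, so the eigenvalues are known. The minimal polynomial is
  m_A(x) = Π_λ (x − λ)^{k_λ}
where k_λ is the size of the *largest* Jordan block for λ (equivalently, the smallest k with (A − λI)^k v = 0 for every generalised eigenvector v of λ).

  λ = -2: largest Jordan block has size 1, contributing (x + 2)
  λ = 3: largest Jordan block has size 1, contributing (x − 3)

So m_A(x) = (x - 3)*(x + 2) = x^2 - x - 6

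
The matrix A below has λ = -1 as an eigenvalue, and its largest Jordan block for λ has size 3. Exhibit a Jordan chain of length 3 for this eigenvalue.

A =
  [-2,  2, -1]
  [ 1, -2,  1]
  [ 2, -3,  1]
A Jordan chain for λ = -1 of length 3:
v_1 = (1, 0, -1)ᵀ
v_2 = (-1, 1, 2)ᵀ
v_3 = (1, 0, 0)ᵀ

Let N = A − (-1)·I. We want v_3 with N^3 v_3 = 0 but N^2 v_3 ≠ 0; then v_{j-1} := N · v_j for j = 3, …, 2.

Pick v_3 = (1, 0, 0)ᵀ.
Then v_2 = N · v_3 = (-1, 1, 2)ᵀ.
Then v_1 = N · v_2 = (1, 0, -1)ᵀ.

Sanity check: (A − (-1)·I) v_1 = (0, 0, 0)ᵀ = 0. ✓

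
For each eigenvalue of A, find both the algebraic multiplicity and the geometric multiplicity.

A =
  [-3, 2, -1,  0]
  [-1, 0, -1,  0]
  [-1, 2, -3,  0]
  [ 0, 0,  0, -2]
λ = -2: alg = 4, geom = 3

Step 1 — factor the characteristic polynomial to read off the algebraic multiplicities:
  χ_A(x) = (x + 2)^4

Step 2 — compute geometric multiplicities via the rank-nullity identity g(λ) = n − rank(A − λI):
  rank(A − (-2)·I) = 1, so dim ker(A − (-2)·I) = n − 1 = 3

Summary:
  λ = -2: algebraic multiplicity = 4, geometric multiplicity = 3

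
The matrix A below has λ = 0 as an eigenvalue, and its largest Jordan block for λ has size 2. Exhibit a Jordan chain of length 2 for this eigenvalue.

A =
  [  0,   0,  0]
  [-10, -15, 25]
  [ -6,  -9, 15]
A Jordan chain for λ = 0 of length 2:
v_1 = (0, -10, -6)ᵀ
v_2 = (1, 0, 0)ᵀ

Let N = A − (0)·I. We want v_2 with N^2 v_2 = 0 but N^1 v_2 ≠ 0; then v_{j-1} := N · v_j for j = 2, …, 2.

Pick v_2 = (1, 0, 0)ᵀ.
Then v_1 = N · v_2 = (0, -10, -6)ᵀ.

Sanity check: (A − (0)·I) v_1 = (0, 0, 0)ᵀ = 0. ✓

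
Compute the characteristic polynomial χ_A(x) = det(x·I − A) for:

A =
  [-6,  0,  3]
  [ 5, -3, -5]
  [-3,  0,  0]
x^3 + 9*x^2 + 27*x + 27

Expanding det(x·I − A) (e.g. by cofactor expansion or by noting that A is similar to its Jordan form J, which has the same characteristic polynomial as A) gives
  χ_A(x) = x^3 + 9*x^2 + 27*x + 27
which factors as (x + 3)^3. The eigenvalues (with algebraic multiplicities) are λ = -3 with multiplicity 3.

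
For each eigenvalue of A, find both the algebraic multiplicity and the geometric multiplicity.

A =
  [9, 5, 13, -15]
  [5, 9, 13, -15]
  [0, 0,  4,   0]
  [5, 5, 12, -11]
λ = -1: alg = 1, geom = 1; λ = 4: alg = 3, geom = 2

Step 1 — factor the characteristic polynomial to read off the algebraic multiplicities:
  χ_A(x) = (x - 4)^3*(x + 1)

Step 2 — compute geometric multiplicities via the rank-nullity identity g(λ) = n − rank(A − λI):
  rank(A − (-1)·I) = 3, so dim ker(A − (-1)·I) = n − 3 = 1
  rank(A − (4)·I) = 2, so dim ker(A − (4)·I) = n − 2 = 2

Summary:
  λ = -1: algebraic multiplicity = 1, geometric multiplicity = 1
  λ = 4: algebraic multiplicity = 3, geometric multiplicity = 2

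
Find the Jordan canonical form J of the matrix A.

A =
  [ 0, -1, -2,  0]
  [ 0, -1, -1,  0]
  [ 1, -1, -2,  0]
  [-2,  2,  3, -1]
J_3(-1) ⊕ J_1(-1)

The characteristic polynomial is
  det(x·I − A) = x^4 + 4*x^3 + 6*x^2 + 4*x + 1 = (x + 1)^4

Eigenvalues and multiplicities (the geometric multiplicity of λ is n − rank(A − λI), which equals the number of Jordan blocks for λ):
  λ = -1: algebraic multiplicity = 4, geometric multiplicity = 2

Determining the block sizes for each eigenvalue:
  λ = -1: with am = 4 and gm = 2, the partition is not yet determined (e.g. several partitions of 4 into 2 parts exist). Let N = A − (-1)·I. Computing rank(N^1) = 2, rank(N^2) = 1, rank(N^3) = 0; the number of blocks of size ≥ j is rank(N^{j−1}) − rank(N^j), giving [2, 1, 1]. So we have 1 block(s) of size 3, 1 block(s) of size 1 → block sizes [3, 1]

Assembling the blocks gives a Jordan form
J =
  [-1,  1,  0,  0]
  [ 0, -1,  1,  0]
  [ 0,  0, -1,  0]
  [ 0,  0,  0, -1]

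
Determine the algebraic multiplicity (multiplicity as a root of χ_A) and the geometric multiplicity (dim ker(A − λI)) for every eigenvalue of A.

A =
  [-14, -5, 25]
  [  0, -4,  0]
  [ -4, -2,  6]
λ = -4: alg = 3, geom = 2

Step 1 — factor the characteristic polynomial to read off the algebraic multiplicities:
  χ_A(x) = (x + 4)^3

Step 2 — compute geometric multiplicities via the rank-nullity identity g(λ) = n − rank(A − λI):
  rank(A − (-4)·I) = 1, so dim ker(A − (-4)·I) = n − 1 = 2

Summary:
  λ = -4: algebraic multiplicity = 3, geometric multiplicity = 2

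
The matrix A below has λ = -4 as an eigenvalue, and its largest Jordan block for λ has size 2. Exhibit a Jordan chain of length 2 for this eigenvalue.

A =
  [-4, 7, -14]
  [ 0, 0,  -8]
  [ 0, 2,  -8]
A Jordan chain for λ = -4 of length 2:
v_1 = (7, 4, 2)ᵀ
v_2 = (0, 1, 0)ᵀ

Let N = A − (-4)·I. We want v_2 with N^2 v_2 = 0 but N^1 v_2 ≠ 0; then v_{j-1} := N · v_j for j = 2, …, 2.

Pick v_2 = (0, 1, 0)ᵀ.
Then v_1 = N · v_2 = (7, 4, 2)ᵀ.

Sanity check: (A − (-4)·I) v_1 = (0, 0, 0)ᵀ = 0. ✓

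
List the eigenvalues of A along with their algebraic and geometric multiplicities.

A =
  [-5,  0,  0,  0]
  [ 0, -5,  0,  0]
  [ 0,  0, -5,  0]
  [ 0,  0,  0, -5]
λ = -5: alg = 4, geom = 4

Step 1 — factor the characteristic polynomial to read off the algebraic multiplicities:
  χ_A(x) = (x + 5)^4

Step 2 — compute geometric multiplicities via the rank-nullity identity g(λ) = n − rank(A − λI):
  rank(A − (-5)·I) = 0, so dim ker(A − (-5)·I) = n − 0 = 4

Summary:
  λ = -5: algebraic multiplicity = 4, geometric multiplicity = 4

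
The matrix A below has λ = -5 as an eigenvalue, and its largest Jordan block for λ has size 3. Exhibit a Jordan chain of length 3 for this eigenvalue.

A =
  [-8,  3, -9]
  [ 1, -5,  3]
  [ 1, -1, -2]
A Jordan chain for λ = -5 of length 3:
v_1 = (3, 0, -1)ᵀ
v_2 = (-3, 1, 1)ᵀ
v_3 = (1, 0, 0)ᵀ

Let N = A − (-5)·I. We want v_3 with N^3 v_3 = 0 but N^2 v_3 ≠ 0; then v_{j-1} := N · v_j for j = 3, …, 2.

Pick v_3 = (1, 0, 0)ᵀ.
Then v_2 = N · v_3 = (-3, 1, 1)ᵀ.
Then v_1 = N · v_2 = (3, 0, -1)ᵀ.

Sanity check: (A − (-5)·I) v_1 = (0, 0, 0)ᵀ = 0. ✓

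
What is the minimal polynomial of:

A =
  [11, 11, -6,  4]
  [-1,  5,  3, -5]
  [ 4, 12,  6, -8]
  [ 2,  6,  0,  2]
x^3 - 18*x^2 + 108*x - 216

The characteristic polynomial is χ_A(x) = (x - 6)^4, so the eigenvalues are known. The minimal polynomial is
  m_A(x) = Π_λ (x − λ)^{k_λ}
where k_λ is the size of the *largest* Jordan block for λ (equivalently, the smallest k with (A − λI)^k v = 0 for every generalised eigenvector v of λ).

  λ = 6: largest Jordan block has size 3, contributing (x − 6)^3

So m_A(x) = (x - 6)^3 = x^3 - 18*x^2 + 108*x - 216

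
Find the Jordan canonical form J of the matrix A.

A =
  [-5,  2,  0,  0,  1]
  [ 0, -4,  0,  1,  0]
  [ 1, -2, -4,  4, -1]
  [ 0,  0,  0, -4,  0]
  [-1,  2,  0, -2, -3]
J_2(-4) ⊕ J_2(-4) ⊕ J_1(-4)

The characteristic polynomial is
  det(x·I − A) = x^5 + 20*x^4 + 160*x^3 + 640*x^2 + 1280*x + 1024 = (x + 4)^5

Eigenvalues and multiplicities (the geometric multiplicity of λ is n − rank(A − λI), which equals the number of Jordan blocks for λ):
  λ = -4: algebraic multiplicity = 5, geometric multiplicity = 3

Determining the block sizes for each eigenvalue:
  λ = -4: with am = 5 and gm = 3, the partition is not yet determined (e.g. several partitions of 5 into 3 parts exist). Let N = A − (-4)·I. Computing rank(N^1) = 2, rank(N^2) = 0; the number of blocks of size ≥ j is rank(N^{j−1}) − rank(N^j), giving [3, 2]. So we have 2 block(s) of size 2, 1 block(s) of size 1 → block sizes [2, 2, 1]

Assembling the blocks gives a Jordan form
J =
  [-4,  1,  0,  0,  0]
  [ 0, -4,  0,  0,  0]
  [ 0,  0, -4,  1,  0]
  [ 0,  0,  0, -4,  0]
  [ 0,  0,  0,  0, -4]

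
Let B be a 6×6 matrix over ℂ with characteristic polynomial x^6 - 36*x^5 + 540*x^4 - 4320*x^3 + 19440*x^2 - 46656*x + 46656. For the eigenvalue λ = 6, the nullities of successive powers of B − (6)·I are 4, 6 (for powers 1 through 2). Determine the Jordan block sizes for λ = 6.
Block sizes for λ = 6: [2, 2, 1, 1]

From the dimensions of kernels of powers, the number of Jordan blocks of size at least j is d_j − d_{j−1} where d_j = dim ker(N^j) (with d_0 = 0). Computing the differences gives [4, 2].
The number of blocks of size exactly k is (#blocks of size ≥ k) − (#blocks of size ≥ k + 1), so the partition is: 2 block(s) of size 1, 2 block(s) of size 2.
In nonincreasing order the block sizes are [2, 2, 1, 1].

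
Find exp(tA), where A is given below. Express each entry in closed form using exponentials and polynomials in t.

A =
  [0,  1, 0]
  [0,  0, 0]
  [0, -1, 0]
e^{tA} =
  [1, t, 0]
  [0, 1, 0]
  [0, -t, 1]

Strategy: write A = P · J · P⁻¹ where J is a Jordan canonical form, so e^{tA} = P · e^{tJ} · P⁻¹, and e^{tJ} can be computed block-by-block.

A has Jordan form
J =
  [0, 1, 0]
  [0, 0, 0]
  [0, 0, 0]
(up to reordering of blocks).

Per-block formulas:
  For a 1×1 block at λ = 0: exp(t · [0]) = [e^(0t)].
  For a 2×2 Jordan block J_2(0): exp(t · J_2(0)) = e^(0t)·(I + t·N), where N is the 2×2 nilpotent shift.

After assembling e^{tJ} and conjugating by P, we get:

e^{tA} =
  [1, t, 0]
  [0, 1, 0]
  [0, -t, 1]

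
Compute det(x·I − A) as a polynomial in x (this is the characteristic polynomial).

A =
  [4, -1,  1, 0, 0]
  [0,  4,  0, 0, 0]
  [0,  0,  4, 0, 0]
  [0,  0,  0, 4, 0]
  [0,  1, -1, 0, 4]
x^5 - 20*x^4 + 160*x^3 - 640*x^2 + 1280*x - 1024

Expanding det(x·I − A) (e.g. by cofactor expansion or by noting that A is similar to its Jordan form J, which has the same characteristic polynomial as A) gives
  χ_A(x) = x^5 - 20*x^4 + 160*x^3 - 640*x^2 + 1280*x - 1024
which factors as (x - 4)^5. The eigenvalues (with algebraic multiplicities) are λ = 4 with multiplicity 5.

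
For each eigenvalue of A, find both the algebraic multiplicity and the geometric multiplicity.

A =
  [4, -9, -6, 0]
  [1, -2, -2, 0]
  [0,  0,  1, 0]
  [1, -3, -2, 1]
λ = 1: alg = 4, geom = 3

Step 1 — factor the characteristic polynomial to read off the algebraic multiplicities:
  χ_A(x) = (x - 1)^4

Step 2 — compute geometric multiplicities via the rank-nullity identity g(λ) = n − rank(A − λI):
  rank(A − (1)·I) = 1, so dim ker(A − (1)·I) = n − 1 = 3

Summary:
  λ = 1: algebraic multiplicity = 4, geometric multiplicity = 3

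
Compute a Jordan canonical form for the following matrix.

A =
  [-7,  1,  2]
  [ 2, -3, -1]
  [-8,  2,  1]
J_3(-3)

The characteristic polynomial is
  det(x·I − A) = x^3 + 9*x^2 + 27*x + 27 = (x + 3)^3

Eigenvalues and multiplicities (the geometric multiplicity of λ is n − rank(A − λI), which equals the number of Jordan blocks for λ):
  λ = -3: algebraic multiplicity = 3, geometric multiplicity = 1

Determining the block sizes for each eigenvalue:
  λ = -3: one block (gm = 1), so the single block has size am = 3 → block sizes [3]

Assembling the blocks gives a Jordan form
J =
  [-3,  1,  0]
  [ 0, -3,  1]
  [ 0,  0, -3]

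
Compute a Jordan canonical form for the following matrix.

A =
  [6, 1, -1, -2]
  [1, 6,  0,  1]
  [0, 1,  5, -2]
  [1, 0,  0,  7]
J_3(6) ⊕ J_1(6)

The characteristic polynomial is
  det(x·I − A) = x^4 - 24*x^3 + 216*x^2 - 864*x + 1296 = (x - 6)^4

Eigenvalues and multiplicities (the geometric multiplicity of λ is n − rank(A − λI), which equals the number of Jordan blocks for λ):
  λ = 6: algebraic multiplicity = 4, geometric multiplicity = 2

Determining the block sizes for each eigenvalue:
  λ = 6: with am = 4 and gm = 2, the partition is not yet determined (e.g. several partitions of 4 into 2 parts exist). Let N = A − (6)·I. Computing rank(N^1) = 2, rank(N^2) = 1, rank(N^3) = 0; the number of blocks of size ≥ j is rank(N^{j−1}) − rank(N^j), giving [2, 1, 1]. So we have 1 block(s) of size 3, 1 block(s) of size 1 → block sizes [3, 1]

Assembling the blocks gives a Jordan form
J =
  [6, 1, 0, 0]
  [0, 6, 1, 0]
  [0, 0, 6, 0]
  [0, 0, 0, 6]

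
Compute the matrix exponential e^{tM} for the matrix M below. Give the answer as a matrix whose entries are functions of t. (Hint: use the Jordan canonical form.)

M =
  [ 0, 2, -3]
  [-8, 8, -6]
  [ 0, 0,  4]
e^{tM} =
  [-4*t*exp(4*t) + exp(4*t), 2*t*exp(4*t), -3*t*exp(4*t)]
  [-8*t*exp(4*t), 4*t*exp(4*t) + exp(4*t), -6*t*exp(4*t)]
  [0, 0, exp(4*t)]

Strategy: write M = P · J · P⁻¹ where J is a Jordan canonical form, so e^{tM} = P · e^{tJ} · P⁻¹, and e^{tJ} can be computed block-by-block.

M has Jordan form
J =
  [4, 1, 0]
  [0, 4, 0]
  [0, 0, 4]
(up to reordering of blocks).

Per-block formulas:
  For a 1×1 block at λ = 4: exp(t · [4]) = [e^(4t)].
  For a 2×2 Jordan block J_2(4): exp(t · J_2(4)) = e^(4t)·(I + t·N), where N is the 2×2 nilpotent shift.

After assembling e^{tJ} and conjugating by P, we get:

e^{tM} =
  [-4*t*exp(4*t) + exp(4*t), 2*t*exp(4*t), -3*t*exp(4*t)]
  [-8*t*exp(4*t), 4*t*exp(4*t) + exp(4*t), -6*t*exp(4*t)]
  [0, 0, exp(4*t)]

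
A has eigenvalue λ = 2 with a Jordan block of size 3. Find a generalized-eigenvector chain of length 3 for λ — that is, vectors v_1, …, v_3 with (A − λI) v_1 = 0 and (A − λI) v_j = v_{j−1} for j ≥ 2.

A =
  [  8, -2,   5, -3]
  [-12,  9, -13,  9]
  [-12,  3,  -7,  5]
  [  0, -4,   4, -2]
A Jordan chain for λ = 2 of length 3:
v_1 = (1, -2, -2, 0)ᵀ
v_2 = (-2, 7, 3, -4)ᵀ
v_3 = (0, 1, 0, 0)ᵀ

Let N = A − (2)·I. We want v_3 with N^3 v_3 = 0 but N^2 v_3 ≠ 0; then v_{j-1} := N · v_j for j = 3, …, 2.

Pick v_3 = (0, 1, 0, 0)ᵀ.
Then v_2 = N · v_3 = (-2, 7, 3, -4)ᵀ.
Then v_1 = N · v_2 = (1, -2, -2, 0)ᵀ.

Sanity check: (A − (2)·I) v_1 = (0, 0, 0, 0)ᵀ = 0. ✓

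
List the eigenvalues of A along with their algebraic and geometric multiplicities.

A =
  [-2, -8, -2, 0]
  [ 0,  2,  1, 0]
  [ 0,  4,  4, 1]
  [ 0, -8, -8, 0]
λ = -2: alg = 1, geom = 1; λ = 2: alg = 3, geom = 1

Step 1 — factor the characteristic polynomial to read off the algebraic multiplicities:
  χ_A(x) = (x - 2)^3*(x + 2)

Step 2 — compute geometric multiplicities via the rank-nullity identity g(λ) = n − rank(A − λI):
  rank(A − (-2)·I) = 3, so dim ker(A − (-2)·I) = n − 3 = 1
  rank(A − (2)·I) = 3, so dim ker(A − (2)·I) = n − 3 = 1

Summary:
  λ = -2: algebraic multiplicity = 1, geometric multiplicity = 1
  λ = 2: algebraic multiplicity = 3, geometric multiplicity = 1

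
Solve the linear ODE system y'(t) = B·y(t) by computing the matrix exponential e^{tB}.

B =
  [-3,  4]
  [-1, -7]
e^{tB} =
  [2*t*exp(-5*t) + exp(-5*t), 4*t*exp(-5*t)]
  [-t*exp(-5*t), -2*t*exp(-5*t) + exp(-5*t)]

Strategy: write B = P · J · P⁻¹ where J is a Jordan canonical form, so e^{tB} = P · e^{tJ} · P⁻¹, and e^{tJ} can be computed block-by-block.

B has Jordan form
J =
  [-5,  1]
  [ 0, -5]
(up to reordering of blocks).

Per-block formulas:
  For a 2×2 Jordan block J_2(-5): exp(t · J_2(-5)) = e^(-5t)·(I + t·N), where N is the 2×2 nilpotent shift.

After assembling e^{tJ} and conjugating by P, we get:

e^{tB} =
  [2*t*exp(-5*t) + exp(-5*t), 4*t*exp(-5*t)]
  [-t*exp(-5*t), -2*t*exp(-5*t) + exp(-5*t)]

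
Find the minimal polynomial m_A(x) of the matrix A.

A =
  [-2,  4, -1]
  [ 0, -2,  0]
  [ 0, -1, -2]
x^3 + 6*x^2 + 12*x + 8

The characteristic polynomial is χ_A(x) = (x + 2)^3, so the eigenvalues are known. The minimal polynomial is
  m_A(x) = Π_λ (x − λ)^{k_λ}
where k_λ is the size of the *largest* Jordan block for λ (equivalently, the smallest k with (A − λI)^k v = 0 for every generalised eigenvector v of λ).

  λ = -2: largest Jordan block has size 3, contributing (x + 2)^3

So m_A(x) = (x + 2)^3 = x^3 + 6*x^2 + 12*x + 8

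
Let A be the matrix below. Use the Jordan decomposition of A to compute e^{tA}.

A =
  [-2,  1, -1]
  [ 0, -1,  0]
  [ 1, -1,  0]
e^{tA} =
  [-t*exp(-t) + exp(-t), t*exp(-t), -t*exp(-t)]
  [0, exp(-t), 0]
  [t*exp(-t), -t*exp(-t), t*exp(-t) + exp(-t)]

Strategy: write A = P · J · P⁻¹ where J is a Jordan canonical form, so e^{tA} = P · e^{tJ} · P⁻¹, and e^{tJ} can be computed block-by-block.

A has Jordan form
J =
  [-1,  1,  0]
  [ 0, -1,  0]
  [ 0,  0, -1]
(up to reordering of blocks).

Per-block formulas:
  For a 1×1 block at λ = -1: exp(t · [-1]) = [e^(-1t)].
  For a 2×2 Jordan block J_2(-1): exp(t · J_2(-1)) = e^(-1t)·(I + t·N), where N is the 2×2 nilpotent shift.

After assembling e^{tJ} and conjugating by P, we get:

e^{tA} =
  [-t*exp(-t) + exp(-t), t*exp(-t), -t*exp(-t)]
  [0, exp(-t), 0]
  [t*exp(-t), -t*exp(-t), t*exp(-t) + exp(-t)]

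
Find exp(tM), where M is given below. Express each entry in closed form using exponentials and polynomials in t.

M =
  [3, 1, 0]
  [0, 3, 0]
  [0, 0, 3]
e^{tM} =
  [exp(3*t), t*exp(3*t), 0]
  [0, exp(3*t), 0]
  [0, 0, exp(3*t)]

Strategy: write M = P · J · P⁻¹ where J is a Jordan canonical form, so e^{tM} = P · e^{tJ} · P⁻¹, and e^{tJ} can be computed block-by-block.

M has Jordan form
J =
  [3, 1, 0]
  [0, 3, 0]
  [0, 0, 3]
(up to reordering of blocks).

Per-block formulas:
  For a 1×1 block at λ = 3: exp(t · [3]) = [e^(3t)].
  For a 2×2 Jordan block J_2(3): exp(t · J_2(3)) = e^(3t)·(I + t·N), where N is the 2×2 nilpotent shift.

After assembling e^{tJ} and conjugating by P, we get:

e^{tM} =
  [exp(3*t), t*exp(3*t), 0]
  [0, exp(3*t), 0]
  [0, 0, exp(3*t)]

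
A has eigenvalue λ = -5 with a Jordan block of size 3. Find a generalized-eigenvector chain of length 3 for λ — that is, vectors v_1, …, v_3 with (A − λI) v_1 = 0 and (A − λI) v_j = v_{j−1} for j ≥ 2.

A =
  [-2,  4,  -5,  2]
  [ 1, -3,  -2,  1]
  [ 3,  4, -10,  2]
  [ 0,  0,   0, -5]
A Jordan chain for λ = -5 of length 3:
v_1 = (-2, -1, -2, 0)ᵀ
v_2 = (3, 1, 3, 0)ᵀ
v_3 = (1, 0, 0, 0)ᵀ

Let N = A − (-5)·I. We want v_3 with N^3 v_3 = 0 but N^2 v_3 ≠ 0; then v_{j-1} := N · v_j for j = 3, …, 2.

Pick v_3 = (1, 0, 0, 0)ᵀ.
Then v_2 = N · v_3 = (3, 1, 3, 0)ᵀ.
Then v_1 = N · v_2 = (-2, -1, -2, 0)ᵀ.

Sanity check: (A − (-5)·I) v_1 = (0, 0, 0, 0)ᵀ = 0. ✓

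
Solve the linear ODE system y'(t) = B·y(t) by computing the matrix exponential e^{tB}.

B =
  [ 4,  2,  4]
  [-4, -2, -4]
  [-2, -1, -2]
e^{tB} =
  [4*t + 1, 2*t, 4*t]
  [-4*t, 1 - 2*t, -4*t]
  [-2*t, -t, 1 - 2*t]

Strategy: write B = P · J · P⁻¹ where J is a Jordan canonical form, so e^{tB} = P · e^{tJ} · P⁻¹, and e^{tJ} can be computed block-by-block.

B has Jordan form
J =
  [0, 1, 0]
  [0, 0, 0]
  [0, 0, 0]
(up to reordering of blocks).

Per-block formulas:
  For a 1×1 block at λ = 0: exp(t · [0]) = [e^(0t)].
  For a 2×2 Jordan block J_2(0): exp(t · J_2(0)) = e^(0t)·(I + t·N), where N is the 2×2 nilpotent shift.

After assembling e^{tJ} and conjugating by P, we get:

e^{tB} =
  [4*t + 1, 2*t, 4*t]
  [-4*t, 1 - 2*t, -4*t]
  [-2*t, -t, 1 - 2*t]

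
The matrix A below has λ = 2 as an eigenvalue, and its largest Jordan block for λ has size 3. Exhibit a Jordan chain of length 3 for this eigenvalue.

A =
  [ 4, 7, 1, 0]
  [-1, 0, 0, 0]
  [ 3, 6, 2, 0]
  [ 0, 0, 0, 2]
A Jordan chain for λ = 2 of length 3:
v_1 = (6, -3, 9, 0)ᵀ
v_2 = (7, -2, 6, 0)ᵀ
v_3 = (0, 1, 0, 0)ᵀ

Let N = A − (2)·I. We want v_3 with N^3 v_3 = 0 but N^2 v_3 ≠ 0; then v_{j-1} := N · v_j for j = 3, …, 2.

Pick v_3 = (0, 1, 0, 0)ᵀ.
Then v_2 = N · v_3 = (7, -2, 6, 0)ᵀ.
Then v_1 = N · v_2 = (6, -3, 9, 0)ᵀ.

Sanity check: (A − (2)·I) v_1 = (0, 0, 0, 0)ᵀ = 0. ✓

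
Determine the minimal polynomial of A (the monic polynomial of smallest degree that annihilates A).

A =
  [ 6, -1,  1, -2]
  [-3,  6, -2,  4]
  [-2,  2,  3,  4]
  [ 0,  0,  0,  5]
x^3 - 15*x^2 + 75*x - 125

The characteristic polynomial is χ_A(x) = (x - 5)^4, so the eigenvalues are known. The minimal polynomial is
  m_A(x) = Π_λ (x − λ)^{k_λ}
where k_λ is the size of the *largest* Jordan block for λ (equivalently, the smallest k with (A − λI)^k v = 0 for every generalised eigenvector v of λ).

  λ = 5: largest Jordan block has size 3, contributing (x − 5)^3

So m_A(x) = (x - 5)^3 = x^3 - 15*x^2 + 75*x - 125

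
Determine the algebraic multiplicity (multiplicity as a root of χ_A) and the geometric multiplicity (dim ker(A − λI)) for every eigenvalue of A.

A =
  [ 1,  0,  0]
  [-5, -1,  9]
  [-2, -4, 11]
λ = 1: alg = 1, geom = 1; λ = 5: alg = 2, geom = 1

Step 1 — factor the characteristic polynomial to read off the algebraic multiplicities:
  χ_A(x) = (x - 5)^2*(x - 1)

Step 2 — compute geometric multiplicities via the rank-nullity identity g(λ) = n − rank(A − λI):
  rank(A − (1)·I) = 2, so dim ker(A − (1)·I) = n − 2 = 1
  rank(A − (5)·I) = 2, so dim ker(A − (5)·I) = n − 2 = 1

Summary:
  λ = 1: algebraic multiplicity = 1, geometric multiplicity = 1
  λ = 5: algebraic multiplicity = 2, geometric multiplicity = 1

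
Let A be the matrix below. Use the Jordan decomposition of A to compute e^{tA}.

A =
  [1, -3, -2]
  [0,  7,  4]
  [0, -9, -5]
e^{tA} =
  [exp(t), -3*t*exp(t), -2*t*exp(t)]
  [0, 6*t*exp(t) + exp(t), 4*t*exp(t)]
  [0, -9*t*exp(t), -6*t*exp(t) + exp(t)]

Strategy: write A = P · J · P⁻¹ where J is a Jordan canonical form, so e^{tA} = P · e^{tJ} · P⁻¹, and e^{tJ} can be computed block-by-block.

A has Jordan form
J =
  [1, 1, 0]
  [0, 1, 0]
  [0, 0, 1]
(up to reordering of blocks).

Per-block formulas:
  For a 2×2 Jordan block J_2(1): exp(t · J_2(1)) = e^(1t)·(I + t·N), where N is the 2×2 nilpotent shift.
  For a 1×1 block at λ = 1: exp(t · [1]) = [e^(1t)].

After assembling e^{tJ} and conjugating by P, we get:

e^{tA} =
  [exp(t), -3*t*exp(t), -2*t*exp(t)]
  [0, 6*t*exp(t) + exp(t), 4*t*exp(t)]
  [0, -9*t*exp(t), -6*t*exp(t) + exp(t)]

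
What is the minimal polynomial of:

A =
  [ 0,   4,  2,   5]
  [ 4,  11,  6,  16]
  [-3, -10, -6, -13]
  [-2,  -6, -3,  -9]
x^3 + 3*x^2 + 3*x + 1

The characteristic polynomial is χ_A(x) = (x + 1)^4, so the eigenvalues are known. The minimal polynomial is
  m_A(x) = Π_λ (x − λ)^{k_λ}
where k_λ is the size of the *largest* Jordan block for λ (equivalently, the smallest k with (A − λI)^k v = 0 for every generalised eigenvector v of λ).

  λ = -1: largest Jordan block has size 3, contributing (x + 1)^3

So m_A(x) = (x + 1)^3 = x^3 + 3*x^2 + 3*x + 1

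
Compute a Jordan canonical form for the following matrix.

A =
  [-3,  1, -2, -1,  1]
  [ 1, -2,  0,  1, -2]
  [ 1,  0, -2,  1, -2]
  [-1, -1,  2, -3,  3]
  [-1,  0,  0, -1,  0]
J_2(-2) ⊕ J_2(-2) ⊕ J_1(-2)

The characteristic polynomial is
  det(x·I − A) = x^5 + 10*x^4 + 40*x^3 + 80*x^2 + 80*x + 32 = (x + 2)^5

Eigenvalues and multiplicities (the geometric multiplicity of λ is n − rank(A − λI), which equals the number of Jordan blocks for λ):
  λ = -2: algebraic multiplicity = 5, geometric multiplicity = 3

Determining the block sizes for each eigenvalue:
  λ = -2: with am = 5 and gm = 3, the partition is not yet determined (e.g. several partitions of 5 into 3 parts exist). Let N = A − (-2)·I. Computing rank(N^1) = 2, rank(N^2) = 0; the number of blocks of size ≥ j is rank(N^{j−1}) − rank(N^j), giving [3, 2]. So we have 2 block(s) of size 2, 1 block(s) of size 1 → block sizes [2, 2, 1]

Assembling the blocks gives a Jordan form
J =
  [-2,  1,  0,  0,  0]
  [ 0, -2,  0,  0,  0]
  [ 0,  0, -2,  1,  0]
  [ 0,  0,  0, -2,  0]
  [ 0,  0,  0,  0, -2]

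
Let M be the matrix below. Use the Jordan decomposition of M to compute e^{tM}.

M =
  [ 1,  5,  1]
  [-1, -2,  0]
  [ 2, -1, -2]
e^{tM} =
  [t^2*exp(-t)/2 + 2*t*exp(-t) + exp(-t), 2*t^2*exp(-t) + 5*t*exp(-t), t^2*exp(-t)/2 + t*exp(-t)]
  [-t^2*exp(-t)/2 - t*exp(-t), -2*t^2*exp(-t) - t*exp(-t) + exp(-t), -t^2*exp(-t)/2]
  [3*t^2*exp(-t)/2 + 2*t*exp(-t), 6*t^2*exp(-t) - t*exp(-t), 3*t^2*exp(-t)/2 - t*exp(-t) + exp(-t)]

Strategy: write M = P · J · P⁻¹ where J is a Jordan canonical form, so e^{tM} = P · e^{tJ} · P⁻¹, and e^{tJ} can be computed block-by-block.

M has Jordan form
J =
  [-1,  1,  0]
  [ 0, -1,  1]
  [ 0,  0, -1]
(up to reordering of blocks).

Per-block formulas:
  For a 3×3 Jordan block J_3(-1): exp(t · J_3(-1)) = e^(-1t)·(I + t·N + (t^2/2)·N^2), where N is the 3×3 nilpotent shift.

After assembling e^{tJ} and conjugating by P, we get:

e^{tM} =
  [t^2*exp(-t)/2 + 2*t*exp(-t) + exp(-t), 2*t^2*exp(-t) + 5*t*exp(-t), t^2*exp(-t)/2 + t*exp(-t)]
  [-t^2*exp(-t)/2 - t*exp(-t), -2*t^2*exp(-t) - t*exp(-t) + exp(-t), -t^2*exp(-t)/2]
  [3*t^2*exp(-t)/2 + 2*t*exp(-t), 6*t^2*exp(-t) - t*exp(-t), 3*t^2*exp(-t)/2 - t*exp(-t) + exp(-t)]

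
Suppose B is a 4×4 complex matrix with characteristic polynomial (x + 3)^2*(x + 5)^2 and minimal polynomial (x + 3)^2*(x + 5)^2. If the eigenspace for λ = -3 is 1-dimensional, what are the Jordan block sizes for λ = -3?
Block sizes for λ = -3: [2]

Step 1 — from the characteristic polynomial, algebraic multiplicity of λ = -3 is 2. From dim ker(B − (-3)·I) = 1, there are exactly 1 Jordan blocks for λ = -3.
Step 2 — from the minimal polynomial, the factor (x + 3)^2 tells us the largest block for λ = -3 has size 2.
Step 3 — with total size 2, 1 blocks, and largest block 2, the block sizes (in nonincreasing order) are [2].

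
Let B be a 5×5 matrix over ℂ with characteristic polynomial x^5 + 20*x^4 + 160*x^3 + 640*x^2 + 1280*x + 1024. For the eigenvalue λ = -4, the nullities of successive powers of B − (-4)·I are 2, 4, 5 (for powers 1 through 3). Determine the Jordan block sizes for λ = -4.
Block sizes for λ = -4: [3, 2]

From the dimensions of kernels of powers, the number of Jordan blocks of size at least j is d_j − d_{j−1} where d_j = dim ker(N^j) (with d_0 = 0). Computing the differences gives [2, 2, 1].
The number of blocks of size exactly k is (#blocks of size ≥ k) − (#blocks of size ≥ k + 1), so the partition is: 1 block(s) of size 2, 1 block(s) of size 3.
In nonincreasing order the block sizes are [3, 2].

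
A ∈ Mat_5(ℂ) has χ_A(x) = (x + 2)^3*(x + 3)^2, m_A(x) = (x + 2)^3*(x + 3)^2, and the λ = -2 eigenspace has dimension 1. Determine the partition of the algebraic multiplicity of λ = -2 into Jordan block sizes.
Block sizes for λ = -2: [3]

Step 1 — from the characteristic polynomial, algebraic multiplicity of λ = -2 is 3. From dim ker(A − (-2)·I) = 1, there are exactly 1 Jordan blocks for λ = -2.
Step 2 — from the minimal polynomial, the factor (x + 2)^3 tells us the largest block for λ = -2 has size 3.
Step 3 — with total size 3, 1 blocks, and largest block 3, the block sizes (in nonincreasing order) are [3].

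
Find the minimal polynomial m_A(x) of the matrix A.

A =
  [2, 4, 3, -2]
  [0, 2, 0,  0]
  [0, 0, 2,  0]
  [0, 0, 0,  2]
x^2 - 4*x + 4

The characteristic polynomial is χ_A(x) = (x - 2)^4, so the eigenvalues are known. The minimal polynomial is
  m_A(x) = Π_λ (x − λ)^{k_λ}
where k_λ is the size of the *largest* Jordan block for λ (equivalently, the smallest k with (A − λI)^k v = 0 for every generalised eigenvector v of λ).

  λ = 2: largest Jordan block has size 2, contributing (x − 2)^2

So m_A(x) = (x - 2)^2 = x^2 - 4*x + 4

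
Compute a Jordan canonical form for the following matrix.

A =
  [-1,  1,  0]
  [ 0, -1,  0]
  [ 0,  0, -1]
J_2(-1) ⊕ J_1(-1)

The characteristic polynomial is
  det(x·I − A) = x^3 + 3*x^2 + 3*x + 1 = (x + 1)^3

Eigenvalues and multiplicities (the geometric multiplicity of λ is n − rank(A − λI), which equals the number of Jordan blocks for λ):
  λ = -1: algebraic multiplicity = 3, geometric multiplicity = 2

Determining the block sizes for each eigenvalue:
  λ = -1: 2 blocks summing to 3 forces exactly one block of size 2 and the rest size 1 → block sizes [2, 1]

Assembling the blocks gives a Jordan form
J =
  [-1,  1,  0]
  [ 0, -1,  0]
  [ 0,  0, -1]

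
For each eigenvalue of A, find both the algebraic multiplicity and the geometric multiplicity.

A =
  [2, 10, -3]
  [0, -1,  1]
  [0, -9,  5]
λ = 2: alg = 3, geom = 1

Step 1 — factor the characteristic polynomial to read off the algebraic multiplicities:
  χ_A(x) = (x - 2)^3

Step 2 — compute geometric multiplicities via the rank-nullity identity g(λ) = n − rank(A − λI):
  rank(A − (2)·I) = 2, so dim ker(A − (2)·I) = n − 2 = 1

Summary:
  λ = 2: algebraic multiplicity = 3, geometric multiplicity = 1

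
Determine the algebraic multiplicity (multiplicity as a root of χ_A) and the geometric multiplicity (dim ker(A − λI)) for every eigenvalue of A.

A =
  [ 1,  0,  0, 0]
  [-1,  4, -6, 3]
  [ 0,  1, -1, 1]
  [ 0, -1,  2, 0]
λ = 1: alg = 4, geom = 2

Step 1 — factor the characteristic polynomial to read off the algebraic multiplicities:
  χ_A(x) = (x - 1)^4

Step 2 — compute geometric multiplicities via the rank-nullity identity g(λ) = n − rank(A − λI):
  rank(A − (1)·I) = 2, so dim ker(A − (1)·I) = n − 2 = 2

Summary:
  λ = 1: algebraic multiplicity = 4, geometric multiplicity = 2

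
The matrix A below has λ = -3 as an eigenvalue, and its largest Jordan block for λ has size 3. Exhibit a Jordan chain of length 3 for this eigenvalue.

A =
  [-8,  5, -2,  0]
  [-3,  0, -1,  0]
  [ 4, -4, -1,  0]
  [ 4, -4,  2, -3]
A Jordan chain for λ = -3 of length 3:
v_1 = (2, 2, 0, 0)ᵀ
v_2 = (-5, -3, 4, 4)ᵀ
v_3 = (1, 0, 0, 0)ᵀ

Let N = A − (-3)·I. We want v_3 with N^3 v_3 = 0 but N^2 v_3 ≠ 0; then v_{j-1} := N · v_j for j = 3, …, 2.

Pick v_3 = (1, 0, 0, 0)ᵀ.
Then v_2 = N · v_3 = (-5, -3, 4, 4)ᵀ.
Then v_1 = N · v_2 = (2, 2, 0, 0)ᵀ.

Sanity check: (A − (-3)·I) v_1 = (0, 0, 0, 0)ᵀ = 0. ✓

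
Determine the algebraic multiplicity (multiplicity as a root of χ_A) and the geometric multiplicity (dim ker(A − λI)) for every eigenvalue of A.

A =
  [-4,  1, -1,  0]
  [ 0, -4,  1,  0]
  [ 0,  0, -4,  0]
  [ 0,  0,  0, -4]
λ = -4: alg = 4, geom = 2

Step 1 — factor the characteristic polynomial to read off the algebraic multiplicities:
  χ_A(x) = (x + 4)^4

Step 2 — compute geometric multiplicities via the rank-nullity identity g(λ) = n − rank(A − λI):
  rank(A − (-4)·I) = 2, so dim ker(A − (-4)·I) = n − 2 = 2

Summary:
  λ = -4: algebraic multiplicity = 4, geometric multiplicity = 2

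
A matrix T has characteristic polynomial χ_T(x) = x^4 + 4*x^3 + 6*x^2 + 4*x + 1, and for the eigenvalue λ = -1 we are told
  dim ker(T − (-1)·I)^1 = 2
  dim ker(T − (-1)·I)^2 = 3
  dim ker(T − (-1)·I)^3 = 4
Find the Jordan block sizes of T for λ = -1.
Block sizes for λ = -1: [3, 1]

From the dimensions of kernels of powers, the number of Jordan blocks of size at least j is d_j − d_{j−1} where d_j = dim ker(N^j) (with d_0 = 0). Computing the differences gives [2, 1, 1].
The number of blocks of size exactly k is (#blocks of size ≥ k) − (#blocks of size ≥ k + 1), so the partition is: 1 block(s) of size 1, 1 block(s) of size 3.
In nonincreasing order the block sizes are [3, 1].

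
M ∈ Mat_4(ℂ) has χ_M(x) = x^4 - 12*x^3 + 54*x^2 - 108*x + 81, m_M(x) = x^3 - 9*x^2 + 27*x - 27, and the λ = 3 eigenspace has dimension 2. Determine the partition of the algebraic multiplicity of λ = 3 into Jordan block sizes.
Block sizes for λ = 3: [3, 1]

Step 1 — from the characteristic polynomial, algebraic multiplicity of λ = 3 is 4. From dim ker(M − (3)·I) = 2, there are exactly 2 Jordan blocks for λ = 3.
Step 2 — from the minimal polynomial, the factor (x − 3)^3 tells us the largest block for λ = 3 has size 3.
Step 3 — with total size 4, 2 blocks, and largest block 3, the block sizes (in nonincreasing order) are [3, 1].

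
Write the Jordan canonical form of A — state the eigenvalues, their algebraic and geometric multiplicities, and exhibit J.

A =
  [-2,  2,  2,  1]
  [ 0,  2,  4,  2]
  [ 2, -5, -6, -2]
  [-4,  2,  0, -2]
J_2(-2) ⊕ J_2(-2)

The characteristic polynomial is
  det(x·I − A) = x^4 + 8*x^3 + 24*x^2 + 32*x + 16 = (x + 2)^4

Eigenvalues and multiplicities (the geometric multiplicity of λ is n − rank(A − λI), which equals the number of Jordan blocks for λ):
  λ = -2: algebraic multiplicity = 4, geometric multiplicity = 2

Determining the block sizes for each eigenvalue:
  λ = -2: with am = 4 and gm = 2, the partition is not yet determined (e.g. several partitions of 4 into 2 parts exist). Let N = A − (-2)·I. Computing rank(N^1) = 2, rank(N^2) = 0; the number of blocks of size ≥ j is rank(N^{j−1}) − rank(N^j), giving [2, 2]. So we have 2 block(s) of size 2 → block sizes [2, 2]

Assembling the blocks gives a Jordan form
J =
  [-2,  1,  0,  0]
  [ 0, -2,  0,  0]
  [ 0,  0, -2,  1]
  [ 0,  0,  0, -2]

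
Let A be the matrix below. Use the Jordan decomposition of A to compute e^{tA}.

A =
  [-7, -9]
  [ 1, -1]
e^{tA} =
  [-3*t*exp(-4*t) + exp(-4*t), -9*t*exp(-4*t)]
  [t*exp(-4*t), 3*t*exp(-4*t) + exp(-4*t)]

Strategy: write A = P · J · P⁻¹ where J is a Jordan canonical form, so e^{tA} = P · e^{tJ} · P⁻¹, and e^{tJ} can be computed block-by-block.

A has Jordan form
J =
  [-4,  1]
  [ 0, -4]
(up to reordering of blocks).

Per-block formulas:
  For a 2×2 Jordan block J_2(-4): exp(t · J_2(-4)) = e^(-4t)·(I + t·N), where N is the 2×2 nilpotent shift.

After assembling e^{tJ} and conjugating by P, we get:

e^{tA} =
  [-3*t*exp(-4*t) + exp(-4*t), -9*t*exp(-4*t)]
  [t*exp(-4*t), 3*t*exp(-4*t) + exp(-4*t)]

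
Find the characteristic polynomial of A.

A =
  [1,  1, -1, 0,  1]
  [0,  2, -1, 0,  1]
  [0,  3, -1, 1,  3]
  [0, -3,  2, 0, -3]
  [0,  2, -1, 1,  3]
x^5 - 5*x^4 + 10*x^3 - 10*x^2 + 5*x - 1

Expanding det(x·I − A) (e.g. by cofactor expansion or by noting that A is similar to its Jordan form J, which has the same characteristic polynomial as A) gives
  χ_A(x) = x^5 - 5*x^4 + 10*x^3 - 10*x^2 + 5*x - 1
which factors as (x - 1)^5. The eigenvalues (with algebraic multiplicities) are λ = 1 with multiplicity 5.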